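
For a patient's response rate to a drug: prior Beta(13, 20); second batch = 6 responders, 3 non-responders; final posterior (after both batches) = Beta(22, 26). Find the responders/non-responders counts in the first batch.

3 responders and 3 non-responders

Sequential conjugate updates are equivalent to a single update on the pooled data, so total successes = posterior α − prior α and total failures = posterior β − prior β.
Total across both batches: 22−13=9 responders, 26−20=6 non-responders.
Subtract the second batch: 9−6=3 responders and 6−3=3 non-responders.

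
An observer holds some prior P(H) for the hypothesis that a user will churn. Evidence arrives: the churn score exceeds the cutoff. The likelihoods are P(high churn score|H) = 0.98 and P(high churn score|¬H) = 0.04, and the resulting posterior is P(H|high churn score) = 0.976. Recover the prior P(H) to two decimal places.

Bayes' rule in odds form gives O(H|E) = O(H)·[P(E|H)/P(E|¬H)], hence O(H) = O(H|E)/LR.
Posterior odds = 0.976/(1−0.976) = 40.6667. LR = 0.98/0.04 = 24.5000.
Prior odds = 40.6667/24.5000 = 1.6599, so P(H) = 1.6599/(1+1.6599) ≈ 0.62.

P(H) = 0.62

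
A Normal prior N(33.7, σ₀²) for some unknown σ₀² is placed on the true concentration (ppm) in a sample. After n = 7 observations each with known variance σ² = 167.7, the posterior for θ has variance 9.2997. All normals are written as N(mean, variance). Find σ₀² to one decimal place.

For the Normal–Normal model with known σ², precisions add: τ_n = τ₀ + n/σ².
So 1/σ₀² = 1/9.2997 − 7/167.7 = 0.107530 − 0.041741 = 0.065789.
Hence σ₀² = 1/0.065789 ≈ 15.2.

σ₀² = 15.2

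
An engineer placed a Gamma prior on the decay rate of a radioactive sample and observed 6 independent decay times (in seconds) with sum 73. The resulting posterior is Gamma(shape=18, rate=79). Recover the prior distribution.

Gamma–exponential conjugacy: posterior shape = α + n, posterior rate = β + Σtᵢ.
So α = 18 − 6 = 12 and β = 79 − 73 = 6.

Gamma(shape=12, rate=6)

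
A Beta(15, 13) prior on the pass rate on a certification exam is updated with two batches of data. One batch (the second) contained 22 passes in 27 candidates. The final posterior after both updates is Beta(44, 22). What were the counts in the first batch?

7 passes and 4 failures

Sequential conjugate updates are equivalent to a single update on the pooled data, so total successes = posterior α − prior α and total failures = posterior β − prior β.
Total across both batches: 44−15=29 passes, 22−13=9 failures.
Subtract the second batch: 29−22=7 passes and 9−5=4 failures.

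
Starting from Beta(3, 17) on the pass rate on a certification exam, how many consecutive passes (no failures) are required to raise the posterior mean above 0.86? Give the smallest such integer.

k = 102

After k passes and 0 failures the posterior is Beta(3+k, 17), with mean (3+k)/(3+17+k).
Set (3+k)/(20+k) > 0.86 and solve: k > (0.86·20 − 3)/(1 − 0.86) = 101.429.
The smallest integer exceeding 101.429 is 102.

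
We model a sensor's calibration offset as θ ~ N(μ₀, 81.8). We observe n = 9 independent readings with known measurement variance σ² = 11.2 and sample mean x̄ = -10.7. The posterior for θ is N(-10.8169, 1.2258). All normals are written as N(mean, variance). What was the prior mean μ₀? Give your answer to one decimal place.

μ₀ = -18.5

The posterior mean is a precision-weighted average: μ_n = (τ₀μ₀ + τ_data·x̄)/(τ₀+τ_data), with τ₀=1/σ₀² and τ_data=n/σ².
Here τ₀ = 1/81.8 = 0.012225 and τ_data = 9/11.2 = 0.803571, so τ_n = 0.815796.
Rearranging for μ₀: μ₀ = (μ_n·τ_n − τ_data·x̄)/τ₀ = (-10.8169·0.815796 − 0.803571·-10.7) / 0.012225 = -0.226174/0.012225 ≈ -18.5.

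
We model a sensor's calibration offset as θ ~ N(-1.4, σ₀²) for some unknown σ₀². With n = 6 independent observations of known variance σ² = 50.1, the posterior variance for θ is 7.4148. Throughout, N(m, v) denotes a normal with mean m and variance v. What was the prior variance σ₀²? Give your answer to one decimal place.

Posterior precision equals prior precision plus data precision: 1/σ_n² = 1/σ₀² + n/σ².
So 1/σ₀² = 1/7.4148 − 6/50.1 = 0.134865 − 0.119760 = 0.015105.
Hence σ₀² = 1/0.015105 ≈ 66.2.

σ₀² = 66.2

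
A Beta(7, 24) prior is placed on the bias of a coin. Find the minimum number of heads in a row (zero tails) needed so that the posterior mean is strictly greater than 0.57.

After k heads and 0 tails the posterior is Beta(7+k, 24), with mean (7+k)/(7+24+k).
Set (7+k)/(31+k) > 0.57 and solve: k > (0.57·31 − 7)/(1 − 0.57) = 24.814.
The smallest integer exceeding 24.814 is 25, and checking k=25: (32)/(56) = 0.5714 > 0.57.

k = 25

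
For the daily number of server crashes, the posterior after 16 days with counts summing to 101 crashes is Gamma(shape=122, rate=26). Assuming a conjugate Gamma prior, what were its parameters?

Gamma(shape=21, rate=10)

A Gamma(α, β) prior (rate parametrization) on a Poisson rate with n observations summing to S gives posterior Gamma(α+S, β+n).
So α = 122 − 101 = 21 and β = 26 − 16 = 10.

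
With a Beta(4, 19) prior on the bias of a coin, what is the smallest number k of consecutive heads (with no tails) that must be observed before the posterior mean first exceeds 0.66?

k = 33

After k heads and 0 tails the posterior is Beta(4+k, 19), with mean (4+k)/(4+19+k).
Set (4+k)/(23+k) > 0.66 and solve: k > (0.66·23 − 4)/(1 − 0.66) = 32.882.
The smallest integer exceeding 32.882 is 33.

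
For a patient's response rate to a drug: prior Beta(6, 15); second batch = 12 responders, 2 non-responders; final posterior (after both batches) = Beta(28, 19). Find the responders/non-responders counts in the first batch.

10 responders and 2 non-responders

Sequential conjugate updates are equivalent to a single update on the pooled data, so total successes = posterior α − prior α and total failures = posterior β − prior β.
Total across both batches: 28−6=22 responders, 19−15=4 non-responders.
Subtract the second batch: 22−12=10 responders and 4−2=2 non-responders.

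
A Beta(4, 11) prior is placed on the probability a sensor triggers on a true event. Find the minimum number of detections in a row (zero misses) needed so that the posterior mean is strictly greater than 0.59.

After k detections and 0 misses the posterior is Beta(4+k, 11), with mean (4+k)/(4+11+k).
Set (4+k)/(15+k) > 0.59 and solve: k > (0.59·15 − 4)/(1 − 0.59) = 11.829.
The smallest integer exceeding 11.829 is 12, and checking k=12: (16)/(27) = 0.5926 > 0.59.

k = 12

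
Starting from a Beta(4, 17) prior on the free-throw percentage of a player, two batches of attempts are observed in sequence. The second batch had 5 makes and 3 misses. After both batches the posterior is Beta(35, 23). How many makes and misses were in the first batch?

26 makes and 3 misses

Because Beta–binomial updating is additive in the counts, the combined data contributed (α_post−α_prior, β_post−β_prior) successes and failures.
Total across both batches: 35−4=31 makes, 23−17=6 misses.
Subtract the second batch: 31−5=26 makes and 6−3=3 misses.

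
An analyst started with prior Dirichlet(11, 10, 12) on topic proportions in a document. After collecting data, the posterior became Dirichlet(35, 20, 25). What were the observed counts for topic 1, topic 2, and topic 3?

For a Dirichlet(α) prior with multinomial counts c, the posterior is Dirichlet(α + c) componentwise.
Counts are posterior − prior componentwise: 35−11=24, 20−10=10, 25−12=13.

counts (24, 10, 13)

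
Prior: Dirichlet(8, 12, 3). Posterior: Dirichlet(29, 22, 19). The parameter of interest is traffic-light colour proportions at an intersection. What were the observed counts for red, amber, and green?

counts (21, 10, 16)

For a Dirichlet(α) prior with multinomial counts c, the posterior is Dirichlet(α + c) componentwise.
Counts are posterior − prior componentwise: 29−8=21, 22−12=10, 19−3=16.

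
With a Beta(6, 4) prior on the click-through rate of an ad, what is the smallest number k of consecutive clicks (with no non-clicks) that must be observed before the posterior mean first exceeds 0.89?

After k clicks and 0 non-clicks the posterior is Beta(6+k, 4), with mean (6+k)/(6+4+k).
Set (6+k)/(10+k) > 0.89 and solve: k > (0.89·10 − 6)/(1 − 0.89) = 26.364.
The smallest integer exceeding 26.364 is 27.

k = 27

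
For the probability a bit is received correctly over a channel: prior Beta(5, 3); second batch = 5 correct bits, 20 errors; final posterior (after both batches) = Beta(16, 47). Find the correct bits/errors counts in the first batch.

Sequential conjugate updates are equivalent to a single update on the pooled data, so total successes = posterior α − prior α and total failures = posterior β − prior β.
Total across both batches: 16−5=11 correct bits, 47−3=44 errors.
Subtract the second batch: 11−5=6 correct bits and 44−20=24 errors.

6 correct bits and 24 errors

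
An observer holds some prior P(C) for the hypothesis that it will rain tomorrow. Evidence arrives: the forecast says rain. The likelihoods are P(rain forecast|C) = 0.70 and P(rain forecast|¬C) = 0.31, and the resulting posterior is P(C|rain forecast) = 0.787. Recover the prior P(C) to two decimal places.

P(C) = 0.62

Bayes' rule in odds form gives O(C|E) = O(C)·[P(E|C)/P(E|¬C)], hence O(C) = O(C|E)/LR.
Posterior odds = 0.787/(1−0.787) = 3.6948. LR = 0.70/0.31 = 2.2581.
Prior odds = 3.6948/2.2581 = 1.6362, so P(C) = 1.6362/(1+1.6362) ≈ 0.62.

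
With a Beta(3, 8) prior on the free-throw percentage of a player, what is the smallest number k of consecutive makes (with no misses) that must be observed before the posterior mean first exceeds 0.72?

After k makes and 0 misses the posterior is Beta(3+k, 8), with mean (3+k)/(3+8+k).
Set (3+k)/(11+k) > 0.72 and solve: k > (0.72·11 − 3)/(1 − 0.72) = 17.571.
The smallest integer exceeding 17.571 is 18.

k = 18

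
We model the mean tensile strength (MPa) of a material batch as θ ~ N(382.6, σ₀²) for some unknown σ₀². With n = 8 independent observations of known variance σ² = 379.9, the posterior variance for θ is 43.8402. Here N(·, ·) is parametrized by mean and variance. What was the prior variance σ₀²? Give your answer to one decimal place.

Posterior precision equals prior precision plus data precision: 1/σ_n² = 1/σ₀² + n/σ².
So 1/σ₀² = 1/43.8402 − 8/379.9 = 0.022810 − 0.021058 = 0.001752.
Hence σ₀² = 1/0.001752 ≈ 570.8.

σ₀² = 570.8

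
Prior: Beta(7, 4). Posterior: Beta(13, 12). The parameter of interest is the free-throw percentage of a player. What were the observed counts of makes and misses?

Under Beta–binomial conjugacy the posterior parameters are (α+s, β+f).
So s = 13 − 7 = 6 and f = 12 − 4 = 8.

6 makes and 8 misses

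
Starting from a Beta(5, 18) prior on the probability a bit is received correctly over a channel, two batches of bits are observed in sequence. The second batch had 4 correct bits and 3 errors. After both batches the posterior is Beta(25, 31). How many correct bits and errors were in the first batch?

Sequential conjugate updates are equivalent to a single update on the pooled data, so total successes = posterior α − prior α and total failures = posterior β − prior β.
Total across both batches: 25−5=20 correct bits, 31−18=13 errors.
Subtract the second batch: 20−4=16 correct bits and 13−3=10 errors.

16 correct bits and 10 errors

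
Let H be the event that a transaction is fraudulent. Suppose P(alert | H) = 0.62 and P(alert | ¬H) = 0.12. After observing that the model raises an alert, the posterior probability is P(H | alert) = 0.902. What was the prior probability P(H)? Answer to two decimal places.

Bayes' rule in odds form gives O(H|E) = O(H)·[P(E|H)/P(E|¬H)], hence O(H) = O(H|E)/LR.
Posterior odds = 0.902/(1−0.902) = 9.2041. LR = 0.62/0.12 = 5.1667.
Prior odds = 9.2041/5.1667 = 1.7814, so P(H) = 1.7814/(1+1.7814) ≈ 0.64.

P(H) = 0.64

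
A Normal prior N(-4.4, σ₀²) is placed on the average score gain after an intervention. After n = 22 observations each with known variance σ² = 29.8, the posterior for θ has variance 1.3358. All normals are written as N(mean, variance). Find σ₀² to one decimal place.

For the Normal–Normal model with known σ², precisions add: τ_n = τ₀ + n/σ².
So 1/σ₀² = 1/1.3358 − 22/29.8 = 0.748615 − 0.738255 = 0.010360.
Hence σ₀² = 1/0.010360 ≈ 96.5.

σ₀² = 96.5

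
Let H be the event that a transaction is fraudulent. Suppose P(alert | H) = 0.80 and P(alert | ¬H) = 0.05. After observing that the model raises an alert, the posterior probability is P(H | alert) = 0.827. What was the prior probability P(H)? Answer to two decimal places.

Bayes' rule in odds form gives O(H|E) = O(H)·[P(E|H)/P(E|¬H)], hence O(H) = O(H|E)/LR.
Posterior odds = 0.827/(1−0.827) = 4.7803. LR = 0.80/0.05 = 16.0000.
Prior odds = 4.7803/16.0000 = 0.2988, so P(H) = 0.2988/(1+0.2988) ≈ 0.23.

P(H) = 0.23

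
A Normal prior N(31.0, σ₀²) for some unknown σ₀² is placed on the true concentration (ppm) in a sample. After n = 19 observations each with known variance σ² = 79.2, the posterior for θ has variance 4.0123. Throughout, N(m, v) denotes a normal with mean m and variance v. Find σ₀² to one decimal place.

σ₀² = 107.1

For the Normal–Normal model with known σ², precisions add: τ_n = τ₀ + n/σ².
So 1/σ₀² = 1/4.0123 − 19/79.2 = 0.249234 − 0.239899 = 0.009335.
Hence σ₀² = 1/0.009335 ≈ 107.1.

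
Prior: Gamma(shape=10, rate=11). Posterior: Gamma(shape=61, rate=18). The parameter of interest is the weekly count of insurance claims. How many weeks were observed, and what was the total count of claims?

n = 7 weeks with total 51 claims

Gamma–Poisson conjugacy: posterior shape = α + Σxᵢ, posterior rate = β + n.
Matching: Σxᵢ = 61 − 10 = 51 and n = 18 − 11 = 7.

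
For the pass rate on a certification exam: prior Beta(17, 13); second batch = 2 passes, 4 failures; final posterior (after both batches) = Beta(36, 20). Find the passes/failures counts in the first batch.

17 passes and 3 failures

Sequential conjugate updates are equivalent to a single update on the pooled data, so total successes = posterior α − prior α and total failures = posterior β − prior β.
Total across both batches: 36−17=19 passes, 20−13=7 failures.
Subtract the second batch: 19−2=17 passes and 7−4=3 failures.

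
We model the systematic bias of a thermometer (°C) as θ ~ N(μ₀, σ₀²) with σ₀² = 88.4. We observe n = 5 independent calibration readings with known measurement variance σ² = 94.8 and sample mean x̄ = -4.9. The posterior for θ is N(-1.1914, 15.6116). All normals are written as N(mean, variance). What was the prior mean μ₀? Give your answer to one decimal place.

The posterior mean is a precision-weighted average: μ_n = (τ₀μ₀ + τ_data·x̄)/(τ₀+τ_data), with τ₀=1/σ₀² and τ_data=n/σ².
Here τ₀ = 1/88.4 = 0.011312 and τ_data = 5/94.8 = 0.052743, so τ_n = 0.064055.
Rearranging for μ₀: μ₀ = (μ_n·τ_n − τ_data·x̄)/τ₀ = (-1.1914·0.064055 − 0.052743·-4.9) / 0.011312 = 0.182126/0.011312 ≈ 16.1.

μ₀ = 16.1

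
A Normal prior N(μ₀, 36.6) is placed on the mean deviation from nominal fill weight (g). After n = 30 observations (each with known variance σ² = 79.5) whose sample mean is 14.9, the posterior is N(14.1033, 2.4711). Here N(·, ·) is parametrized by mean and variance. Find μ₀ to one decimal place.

The posterior mean is a precision-weighted average: μ_n = (τ₀μ₀ + τ_data·x̄)/(τ₀+τ_data), with τ₀=1/σ₀² and τ_data=n/σ².
Here τ₀ = 1/36.6 = 0.027322 and τ_data = 30/79.5 = 0.377358, so τ_n = 0.404680.
Rearranging for μ₀: μ₀ = (μ_n·τ_n − τ_data·x̄)/τ₀ = (14.1033·0.404680 − 0.377358·14.9) / 0.027322 = 0.084689/0.027322 ≈ 3.1.

μ₀ = 3.1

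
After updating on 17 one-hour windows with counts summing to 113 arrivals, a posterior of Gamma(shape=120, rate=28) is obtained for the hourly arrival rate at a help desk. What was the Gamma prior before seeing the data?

Gamma(shape=7, rate=11)

Gamma–Poisson conjugacy: posterior shape = α + Σxᵢ, posterior rate = β + n.
So α = 120 − 113 = 7 and β = 28 − 17 = 11.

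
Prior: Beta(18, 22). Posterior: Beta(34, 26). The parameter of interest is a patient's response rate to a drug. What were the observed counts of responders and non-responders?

A Beta(α, β) prior with s successes and f failures in binomial data gives a Beta(α+s, β+f) posterior.
Match parameters: s=34−18=16, f=26−22=4.

16 responders and 4 non-responders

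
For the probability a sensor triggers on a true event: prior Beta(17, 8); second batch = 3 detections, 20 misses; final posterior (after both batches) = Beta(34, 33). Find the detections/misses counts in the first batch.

14 detections and 5 misses

Because Beta–binomial updating is additive in the counts, the combined data contributed (α_post−α_prior, β_post−β_prior) successes and failures.
Total across both batches: 34−17=17 detections, 33−8=25 misses.
Subtract the second batch: 17−3=14 detections and 25−20=5 misses.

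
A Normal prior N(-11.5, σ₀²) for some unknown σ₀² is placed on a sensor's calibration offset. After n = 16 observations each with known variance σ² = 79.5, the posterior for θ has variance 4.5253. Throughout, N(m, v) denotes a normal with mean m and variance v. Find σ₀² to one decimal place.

For the Normal–Normal model with known σ², precisions add: τ_n = τ₀ + n/σ².
So 1/σ₀² = 1/4.5253 − 16/79.5 = 0.220980 − 0.201258 = 0.019722.
Hence σ₀² = 1/0.019722 ≈ 50.7.

σ₀² = 50.7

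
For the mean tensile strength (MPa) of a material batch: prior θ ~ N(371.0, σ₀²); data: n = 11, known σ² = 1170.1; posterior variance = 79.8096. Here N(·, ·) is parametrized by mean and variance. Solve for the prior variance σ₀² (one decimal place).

σ₀² = 319.6

For the Normal–Normal model with known σ², precisions add: τ_n = τ₀ + n/σ².
So 1/σ₀² = 1/79.8096 − 11/1170.1 = 0.012530 − 0.009401 = 0.003129.
Hence σ₀² = 1/0.003129 ≈ 319.6.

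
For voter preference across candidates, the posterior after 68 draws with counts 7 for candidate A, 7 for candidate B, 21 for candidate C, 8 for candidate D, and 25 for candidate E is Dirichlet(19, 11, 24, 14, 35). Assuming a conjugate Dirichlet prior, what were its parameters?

For a Dirichlet(α) prior with multinomial counts c, the posterior is Dirichlet(α + c) componentwise.
Subtract each count from the matching posterior parameter: 19−7=12, 11−7=4, 24−21=3, 14−8=6, 35−25=10.

Dirichlet(12, 4, 3, 6, 10)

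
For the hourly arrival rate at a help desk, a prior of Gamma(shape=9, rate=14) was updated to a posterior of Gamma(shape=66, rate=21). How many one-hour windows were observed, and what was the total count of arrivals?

n = 7 one-hour windows with total 57 arrivals

A Gamma(α, β) prior (rate parametrization) on a Poisson rate with n observations summing to S gives posterior Gamma(α+S, β+n).
Matching: Σxᵢ = 66 − 9 = 57 and n = 21 − 14 = 7.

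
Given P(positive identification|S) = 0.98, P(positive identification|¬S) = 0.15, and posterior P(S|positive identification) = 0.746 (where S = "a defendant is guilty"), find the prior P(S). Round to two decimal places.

In odds form, posterior odds = prior odds × likelihood ratio, so prior odds = posterior odds ÷ LR.
Posterior odds = 0.746/(1−0.746) = 2.9370. LR = 0.98/0.15 = 6.5333.
Prior odds = 2.9370/6.5333 = 0.4495, so P(S) = 0.4495/(1+0.4495) ≈ 0.31.

P(S) = 0.31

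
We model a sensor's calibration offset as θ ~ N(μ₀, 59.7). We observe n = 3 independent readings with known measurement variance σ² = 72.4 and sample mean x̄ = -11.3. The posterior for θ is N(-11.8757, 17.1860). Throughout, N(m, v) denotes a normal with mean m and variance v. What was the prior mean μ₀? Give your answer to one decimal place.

μ₀ = -13.3

The posterior mean is a precision-weighted average: μ_n = (τ₀μ₀ + τ_data·x̄)/(τ₀+τ_data), with τ₀=1/σ₀² and τ_data=n/σ².
Here τ₀ = 1/59.7 = 0.016750 and τ_data = 3/72.4 = 0.041436, so τ_n = 0.058186.
Rearranging for μ₀: μ₀ = (μ_n·τ_n − τ_data·x̄)/τ₀ = (-11.8757·0.058186 − 0.041436·-11.3) / 0.016750 = -0.222773/0.016750 ≈ -13.3.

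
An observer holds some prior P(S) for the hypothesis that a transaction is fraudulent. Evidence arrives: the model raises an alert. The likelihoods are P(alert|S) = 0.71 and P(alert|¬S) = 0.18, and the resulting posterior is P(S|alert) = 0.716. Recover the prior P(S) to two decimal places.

Bayes' rule in odds form gives O(S|E) = O(S)·[P(E|S)/P(E|¬S)], hence O(S) = O(S|E)/LR.
Posterior odds = 0.716/(1−0.716) = 2.5211. LR = 0.71/0.18 = 3.9444.
Prior odds = 2.5211/3.9444 = 0.6392, so P(S) = 0.6392/(1+0.6392) ≈ 0.39.

P(S) = 0.39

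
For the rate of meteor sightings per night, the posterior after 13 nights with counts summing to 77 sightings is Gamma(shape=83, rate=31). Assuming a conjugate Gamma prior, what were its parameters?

A Gamma(α, β) prior (rate parametrization) on a Poisson rate with n observations summing to S gives posterior Gamma(α+S, β+n).
So α = 83 − 77 = 6 and β = 31 − 13 = 18.

Gamma(shape=6, rate=18)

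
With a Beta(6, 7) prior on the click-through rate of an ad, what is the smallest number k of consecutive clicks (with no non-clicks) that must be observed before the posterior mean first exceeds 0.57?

After k clicks and 0 non-clicks the posterior is Beta(6+k, 7), with mean (6+k)/(6+7+k).
Set (6+k)/(13+k) > 0.57 and solve: k > (0.57·13 − 6)/(1 − 0.57) = 3.279.
The smallest integer exceeding 3.279 is 4, and checking k=4: (10)/(17) = 0.5882 > 0.57.

k = 4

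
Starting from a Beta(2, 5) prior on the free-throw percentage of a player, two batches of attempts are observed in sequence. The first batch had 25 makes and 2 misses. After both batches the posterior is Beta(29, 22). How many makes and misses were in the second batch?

2 makes and 15 misses

Sequential conjugate updates are equivalent to a single update on the pooled data, so total successes = posterior α − prior α and total failures = posterior β − prior β.
Total across both batches: 29−2=27 makes, 22−5=17 misses.
Subtract the first batch: 27−25=2 makes and 17−2=15 misses.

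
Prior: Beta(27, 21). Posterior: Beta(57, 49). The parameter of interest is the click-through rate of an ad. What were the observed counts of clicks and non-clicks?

A Beta(a, b) prior with s successes and f failures in binomial data gives a Beta(a+s, b+f) posterior.
So s = 57 − 27 = 30 and f = 49 − 21 = 28.

30 clicks and 28 non-clicks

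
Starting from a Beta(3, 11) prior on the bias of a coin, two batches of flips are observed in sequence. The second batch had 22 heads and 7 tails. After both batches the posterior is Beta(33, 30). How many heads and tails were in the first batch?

8 heads and 12 tails

Because Beta–binomial updating is additive in the counts, the combined data contributed (α_post−α_prior, β_post−β_prior) successes and failures.
Total across both batches: 33−3=30 heads, 30−11=19 tails.
Subtract the second batch: 30−22=8 heads and 19−7=12 tails.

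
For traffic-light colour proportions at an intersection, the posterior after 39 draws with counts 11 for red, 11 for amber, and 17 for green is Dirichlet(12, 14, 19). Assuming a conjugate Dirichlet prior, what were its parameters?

Dirichlet(1, 3, 2)

For a Dirichlet(α) prior with multinomial counts c, the posterior is Dirichlet(α + c) componentwise.
Subtract each count from the matching posterior parameter: 12−11=1, 14−11=3, 19−17=2.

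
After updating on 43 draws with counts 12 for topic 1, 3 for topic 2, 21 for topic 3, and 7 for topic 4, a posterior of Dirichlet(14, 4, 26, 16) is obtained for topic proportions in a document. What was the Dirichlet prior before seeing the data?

For a Dirichlet(α) prior with multinomial counts c, the posterior is Dirichlet(α + c) componentwise.
Subtract each count from the matching posterior parameter: 14−12=2, 4−3=1, 26−21=5, 16−7=9.

Dirichlet(2, 1, 5, 9)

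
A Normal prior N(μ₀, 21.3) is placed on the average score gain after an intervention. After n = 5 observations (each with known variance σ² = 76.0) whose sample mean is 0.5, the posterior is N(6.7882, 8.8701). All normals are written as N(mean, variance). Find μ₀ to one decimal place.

With known observation variance, the Normal–Normal posterior has precision τ_n = τ₀ + n/σ² and mean μ_n = (τ₀μ₀ + (n/σ²)x̄)/τ_n.
Here τ₀ = 1/21.3 = 0.046948 and τ_data = 5/76.0 = 0.065789, so τ_n = 0.112737.
Rearranging for μ₀: μ₀ = (μ_n·τ_n − τ_data·x̄)/τ₀ = (6.7882·0.112737 − 0.065789·0.5) / 0.046948 = 0.732387/0.046948 ≈ 15.6.

μ₀ = 15.6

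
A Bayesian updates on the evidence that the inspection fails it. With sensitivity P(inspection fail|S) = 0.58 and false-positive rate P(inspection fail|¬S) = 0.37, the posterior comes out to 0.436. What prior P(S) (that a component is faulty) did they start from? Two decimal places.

P(S) = 0.33

In odds form, posterior odds = prior odds × likelihood ratio, so prior odds = posterior odds ÷ LR.
Posterior odds = 0.436/(1−0.436) = 0.7730. LR = 0.58/0.37 = 1.5676.
Prior odds = 0.7730/1.5676 = 0.4931, so P(S) = 0.4931/(1+0.4931) ≈ 0.33.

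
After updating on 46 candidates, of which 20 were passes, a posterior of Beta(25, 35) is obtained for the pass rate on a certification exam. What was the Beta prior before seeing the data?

A Beta(a, b) prior with s successes and f failures in binomial data gives a Beta(a+s, b+f) posterior.
So a = 25 − 20 = 5 and b = 35 − 26 = 9.

Beta(5, 9)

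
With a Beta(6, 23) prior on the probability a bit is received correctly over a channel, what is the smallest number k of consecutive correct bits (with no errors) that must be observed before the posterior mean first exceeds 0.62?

k = 32

After k correct bits and 0 errors the posterior is Beta(6+k, 23), with mean (6+k)/(6+23+k).
Set (6+k)/(29+k) > 0.62 and solve: k > (0.62·29 − 6)/(1 − 0.62) = 31.526.
The smallest integer exceeding 31.526 is 32.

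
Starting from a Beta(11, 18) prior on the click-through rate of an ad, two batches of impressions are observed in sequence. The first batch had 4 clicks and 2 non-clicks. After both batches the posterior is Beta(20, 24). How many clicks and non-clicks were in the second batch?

5 clicks and 4 non-clicks

Sequential conjugate updates are equivalent to a single update on the pooled data, so total successes = posterior α − prior α and total failures = posterior β − prior β.
Total across both batches: 20−11=9 clicks, 24−18=6 non-clicks.
Subtract the first batch: 9−4=5 clicks and 6−2=4 non-clicks.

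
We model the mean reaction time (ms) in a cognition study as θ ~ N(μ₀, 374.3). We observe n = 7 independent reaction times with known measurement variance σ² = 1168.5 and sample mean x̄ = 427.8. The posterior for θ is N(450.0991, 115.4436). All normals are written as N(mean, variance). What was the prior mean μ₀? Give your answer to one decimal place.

The posterior mean is a precision-weighted average: μ_n = (τ₀μ₀ + τ_data·x̄)/(τ₀+τ_data), with τ₀=1/σ₀² and τ_data=n/σ².
Here τ₀ = 1/374.3 = 0.002672 and τ_data = 7/1168.5 = 0.005991, so τ_n = 0.008663.
Rearranging for μ₀: μ₀ = (μ_n·τ_n − τ_data·x̄)/τ₀ = (450.0991·0.008663 − 0.005991·427.8) / 0.002672 = 1.336259/0.002672 ≈ 500.1.

μ₀ = 500.1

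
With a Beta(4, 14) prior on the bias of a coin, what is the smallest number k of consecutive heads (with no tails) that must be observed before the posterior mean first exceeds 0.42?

After k heads and 0 tails the posterior is Beta(4+k, 14), with mean (4+k)/(4+14+k).
Set (4+k)/(18+k) > 0.42 and solve: k > (0.42·18 − 4)/(1 − 0.42) = 6.138.
The smallest integer exceeding 6.138 is 7.

k = 7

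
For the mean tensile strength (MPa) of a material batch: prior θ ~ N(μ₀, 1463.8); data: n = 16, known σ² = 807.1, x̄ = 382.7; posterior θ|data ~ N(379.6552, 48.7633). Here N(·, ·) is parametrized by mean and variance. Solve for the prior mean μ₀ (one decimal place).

μ₀ = 291.3

With known observation variance, the Normal–Normal posterior has precision τ_n = τ₀ + n/σ² and mean μ_n = (τ₀μ₀ + (n/σ²)x̄)/τ_n.
Here τ₀ = 1/1463.8 = 0.000683 and τ_data = 16/807.1 = 0.019824, so τ_n = 0.020507.
Rearranging for μ₀: μ₀ = (μ_n·τ_n − τ_data·x̄)/τ₀ = (379.6552·0.020507 − 0.019824·382.7) / 0.000683 = 0.198944/0.000683 ≈ 291.3.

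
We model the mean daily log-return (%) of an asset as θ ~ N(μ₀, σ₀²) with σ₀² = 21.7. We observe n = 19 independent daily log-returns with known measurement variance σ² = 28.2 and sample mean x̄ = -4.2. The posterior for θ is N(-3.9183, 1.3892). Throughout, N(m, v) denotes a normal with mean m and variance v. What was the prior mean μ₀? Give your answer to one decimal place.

μ₀ = 0.2

With known observation variance, the Normal–Normal posterior has precision τ_n = τ₀ + n/σ² and mean μ_n = (τ₀μ₀ + (n/σ²)x̄)/τ_n.
Here τ₀ = 1/21.7 = 0.046083 and τ_data = 19/28.2 = 0.673759, so τ_n = 0.719842.
Rearranging for μ₀: μ₀ = (μ_n·τ_n − τ_data·x̄)/τ₀ = (-3.9183·0.719842 − 0.673759·-4.2) / 0.046083 = 0.009231/0.046083 ≈ 0.2.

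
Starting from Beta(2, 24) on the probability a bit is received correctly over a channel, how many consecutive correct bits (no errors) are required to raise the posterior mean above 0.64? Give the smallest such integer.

After k correct bits and 0 errors the posterior is Beta(2+k, 24), with mean (2+k)/(2+24+k).
Set (2+k)/(26+k) > 0.64 and solve: k > (0.64·26 − 2)/(1 − 0.64) = 40.667.
The smallest integer exceeding 40.667 is 41.

k = 41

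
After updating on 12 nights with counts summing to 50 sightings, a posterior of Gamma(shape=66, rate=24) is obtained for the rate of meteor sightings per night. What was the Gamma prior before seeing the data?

Gamma(shape=16, rate=12)

A Gamma(α, β) prior (rate parametrization) on a Poisson rate with n observations summing to S gives posterior Gamma(α+S, β+n).
So α = 66 − 50 = 16 and β = 24 − 12 = 12.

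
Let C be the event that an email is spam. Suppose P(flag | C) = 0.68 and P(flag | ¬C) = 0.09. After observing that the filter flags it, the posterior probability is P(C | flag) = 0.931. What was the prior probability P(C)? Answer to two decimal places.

Bayes' rule in odds form gives O(C|E) = O(C)·[P(E|C)/P(E|¬C)], hence O(C) = O(C|E)/LR.
Posterior odds = 0.931/(1−0.931) = 13.4928. LR = 0.68/0.09 = 7.5556.
Prior odds = 13.4928/7.5556 = 1.7858, so P(C) = 1.7858/(1+1.7858) ≈ 0.64.

P(C) = 0.64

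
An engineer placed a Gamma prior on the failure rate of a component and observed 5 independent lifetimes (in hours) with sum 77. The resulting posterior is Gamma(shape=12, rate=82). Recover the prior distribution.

Gamma–exponential conjugacy: posterior shape = α + n, posterior rate = β + Σtᵢ.
So α = 12 − 5 = 7 and β = 82 − 77 = 5.

Gamma(shape=7, rate=5)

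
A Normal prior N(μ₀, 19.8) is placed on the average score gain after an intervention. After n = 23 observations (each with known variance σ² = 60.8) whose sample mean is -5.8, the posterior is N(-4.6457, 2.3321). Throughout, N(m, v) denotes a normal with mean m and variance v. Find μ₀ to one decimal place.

μ₀ = 4.0

With known observation variance, the Normal–Normal posterior has precision τ_n = τ₀ + n/σ² and mean μ_n = (τ₀μ₀ + (n/σ²)x̄)/τ_n.
Here τ₀ = 1/19.8 = 0.050505 and τ_data = 23/60.8 = 0.378289, so τ_n = 0.428794.
Rearranging for μ₀: μ₀ = (μ_n·τ_n − τ_data·x̄)/τ₀ = (-4.6457·0.428794 − 0.378289·-5.8) / 0.050505 = 0.202028/0.050505 ≈ 4.0.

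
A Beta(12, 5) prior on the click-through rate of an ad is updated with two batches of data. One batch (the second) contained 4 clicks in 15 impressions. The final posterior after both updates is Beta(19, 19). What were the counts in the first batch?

Because Beta–binomial updating is additive in the counts, the combined data contributed (α_post−α_prior, β_post−β_prior) successes and failures.
Total across both batches: 19−12=7 clicks, 19−5=14 non-clicks.
Subtract the second batch: 7−4=3 clicks and 14−11=3 non-clicks.

3 clicks and 3 non-clicks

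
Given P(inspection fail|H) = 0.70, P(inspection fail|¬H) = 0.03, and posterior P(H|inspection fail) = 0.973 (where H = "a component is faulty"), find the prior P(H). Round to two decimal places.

P(H) = 0.61

Bayes' rule in odds form gives O(H|E) = O(H)·[P(E|H)/P(E|¬H)], hence O(H) = O(H|E)/LR.
Posterior odds = 0.973/(1−0.973) = 36.0370. LR = 0.70/0.03 = 23.3333.
Prior odds = 36.0370/23.3333 = 1.5444, so P(H) = 1.5444/(1+1.5444) ≈ 0.61.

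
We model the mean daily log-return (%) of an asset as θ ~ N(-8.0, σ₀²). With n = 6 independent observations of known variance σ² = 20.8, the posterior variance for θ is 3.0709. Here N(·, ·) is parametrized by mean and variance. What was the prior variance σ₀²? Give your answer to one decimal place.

Posterior precision equals prior precision plus data precision: 1/σ_n² = 1/σ₀² + n/σ².
So 1/σ₀² = 1/3.0709 − 6/20.8 = 0.325637 − 0.288462 = 0.037175.
Hence σ₀² = 1/0.037175 ≈ 26.9.

σ₀² = 26.9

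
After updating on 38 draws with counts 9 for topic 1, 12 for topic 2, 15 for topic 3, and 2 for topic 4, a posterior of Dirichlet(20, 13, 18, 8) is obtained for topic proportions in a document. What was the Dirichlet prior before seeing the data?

Dirichlet(11, 1, 3, 6)

For a Dirichlet(α) prior with multinomial counts c, the posterior is Dirichlet(α + c) componentwise.
Subtract each count from the matching posterior parameter: 20−9=11, 13−12=1, 18−15=3, 8−2=6.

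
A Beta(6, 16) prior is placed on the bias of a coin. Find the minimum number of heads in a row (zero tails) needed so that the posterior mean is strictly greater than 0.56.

k = 15

After k heads and 0 tails the posterior is Beta(6+k, 16), with mean (6+k)/(6+16+k).
Set (6+k)/(22+k) > 0.56 and solve: k > (0.56·22 − 6)/(1 − 0.56) = 14.364.
The smallest integer exceeding 14.364 is 15.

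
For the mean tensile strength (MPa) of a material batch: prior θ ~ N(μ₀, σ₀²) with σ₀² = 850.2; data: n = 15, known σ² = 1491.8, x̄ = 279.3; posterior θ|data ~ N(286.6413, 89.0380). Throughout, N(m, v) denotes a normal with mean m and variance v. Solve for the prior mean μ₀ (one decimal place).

With known observation variance, the Normal–Normal posterior has precision τ_n = τ₀ + n/σ² and mean μ_n = (τ₀μ₀ + (n/σ²)x̄)/τ_n.
Here τ₀ = 1/850.2 = 0.001176 and τ_data = 15/1491.8 = 0.010055, so τ_n = 0.011231.
Rearranging for μ₀: μ₀ = (μ_n·τ_n − τ_data·x̄)/τ₀ = (286.6413·0.011231 − 0.010055·279.3) / 0.001176 = 0.410907/0.001176 ≈ 349.4.

μ₀ = 349.4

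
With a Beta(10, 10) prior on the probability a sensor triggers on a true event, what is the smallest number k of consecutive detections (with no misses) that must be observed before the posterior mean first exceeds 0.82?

After k detections and 0 misses the posterior is Beta(10+k, 10), with mean (10+k)/(10+10+k).
Set (10+k)/(20+k) > 0.82 and solve: k > (0.82·20 − 10)/(1 − 0.82) = 35.556.
The smallest integer exceeding 35.556 is 36, and checking k=36: (46)/(56) = 0.8214 > 0.82.

k = 36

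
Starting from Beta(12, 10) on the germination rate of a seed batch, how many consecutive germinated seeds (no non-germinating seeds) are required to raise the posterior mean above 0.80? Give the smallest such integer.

After k germinated seeds and 0 non-germinating seeds the posterior is Beta(12+k, 10), with mean (12+k)/(12+10+k).
Set (12+k)/(22+k) > 0.80 and solve: k > (0.80·22 − 12)/(1 − 0.80) = 28.000.
The smallest integer exceeding 28.000 is 29, and checking k=29: (41)/(51) = 0.8039 > 0.80.

k = 29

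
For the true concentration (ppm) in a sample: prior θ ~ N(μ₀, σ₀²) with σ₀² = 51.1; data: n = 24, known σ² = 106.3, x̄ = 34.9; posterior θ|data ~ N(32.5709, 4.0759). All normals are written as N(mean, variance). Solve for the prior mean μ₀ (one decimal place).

μ₀ = 5.7

With known observation variance, the Normal–Normal posterior has precision τ_n = τ₀ + n/σ² and mean μ_n = (τ₀μ₀ + (n/σ²)x̄)/τ_n.
Here τ₀ = 1/51.1 = 0.019569 and τ_data = 24/106.3 = 0.225776, so τ_n = 0.245345.
Rearranging for μ₀: μ₀ = (μ_n·τ_n − τ_data·x̄)/τ₀ = (32.5709·0.245345 − 0.225776·34.9) / 0.019569 = 0.111525/0.019569 ≈ 5.7.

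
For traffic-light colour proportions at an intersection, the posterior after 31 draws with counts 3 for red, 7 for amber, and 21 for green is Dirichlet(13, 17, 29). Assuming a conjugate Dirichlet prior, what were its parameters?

Dirichlet(10, 10, 8)

For a Dirichlet(α) prior with multinomial counts c, the posterior is Dirichlet(α + c) componentwise.
Subtract each count from the matching posterior parameter: 13−3=10, 17−7=10, 29−21=8.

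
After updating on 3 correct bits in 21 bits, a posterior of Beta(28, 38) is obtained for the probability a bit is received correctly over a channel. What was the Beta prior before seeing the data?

A Beta(α, β) prior with s successes and f failures in binomial data gives a Beta(α+s, β+f) posterior.
Subtract the data counts: 28−3=25, 38−18=20.

Beta(25, 20)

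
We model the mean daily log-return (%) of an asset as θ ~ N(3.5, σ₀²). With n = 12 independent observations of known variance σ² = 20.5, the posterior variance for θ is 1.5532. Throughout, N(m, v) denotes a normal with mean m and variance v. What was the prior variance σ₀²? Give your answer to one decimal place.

Posterior precision equals prior precision plus data precision: 1/σ_n² = 1/σ₀² + n/σ².
So 1/σ₀² = 1/1.5532 − 12/20.5 = 0.643832 − 0.585366 = 0.058466.
Hence σ₀² = 1/0.058466 ≈ 17.1.

σ₀² = 17.1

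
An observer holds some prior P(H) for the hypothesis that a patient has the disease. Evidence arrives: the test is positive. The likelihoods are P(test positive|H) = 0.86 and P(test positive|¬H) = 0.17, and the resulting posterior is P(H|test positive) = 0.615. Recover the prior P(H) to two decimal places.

P(H) = 0.24

Bayes' rule in odds form gives O(H|E) = O(H)·[P(E|H)/P(E|¬H)], hence O(H) = O(H|E)/LR.
Posterior odds = 0.615/(1−0.615) = 1.5974. LR = 0.86/0.17 = 5.0588.
Prior odds = 1.5974/5.0588 = 0.3158, so P(H) = 0.3158/(1+0.3158) ≈ 0.24.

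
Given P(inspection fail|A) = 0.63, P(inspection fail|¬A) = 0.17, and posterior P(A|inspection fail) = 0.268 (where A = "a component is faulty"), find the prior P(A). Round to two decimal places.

Bayes' rule in odds form gives O(A|E) = O(A)·[P(E|A)/P(E|¬A)], hence O(A) = O(A|E)/LR.
Posterior odds = 0.268/(1−0.268) = 0.3661. LR = 0.63/0.17 = 3.7059.
Prior odds = 0.3661/3.7059 = 0.0988, so P(A) = 0.0988/(1+0.0988) ≈ 0.09.

P(A) = 0.09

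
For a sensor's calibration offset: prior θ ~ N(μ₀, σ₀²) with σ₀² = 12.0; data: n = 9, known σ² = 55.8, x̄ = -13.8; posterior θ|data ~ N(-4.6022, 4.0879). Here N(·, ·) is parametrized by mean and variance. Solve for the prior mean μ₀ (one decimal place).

The posterior mean is a precision-weighted average: μ_n = (τ₀μ₀ + τ_data·x̄)/(τ₀+τ_data), with τ₀=1/σ₀² and τ_data=n/σ².
Here τ₀ = 1/12.0 = 0.083333 and τ_data = 9/55.8 = 0.161290, so τ_n = 0.244623.
Rearranging for μ₀: μ₀ = (μ_n·τ_n − τ_data·x̄)/τ₀ = (-4.6022·0.244623 − 0.161290·-13.8) / 0.083333 = 1.099998/0.083333 ≈ 13.2.

μ₀ = 13.2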